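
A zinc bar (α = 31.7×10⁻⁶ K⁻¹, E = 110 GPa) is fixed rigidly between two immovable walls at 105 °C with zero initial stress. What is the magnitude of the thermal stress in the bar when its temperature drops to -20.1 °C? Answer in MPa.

Fully constrained: the free strain ε = αΔT is blocked, so σ = Eε = EαΔT.
|ΔT| = 125.1 K
σ = 110×10⁹ × 31.7×10⁻⁶ × 125.1 = 4.36×10⁸ Pa

σ = 436 MPa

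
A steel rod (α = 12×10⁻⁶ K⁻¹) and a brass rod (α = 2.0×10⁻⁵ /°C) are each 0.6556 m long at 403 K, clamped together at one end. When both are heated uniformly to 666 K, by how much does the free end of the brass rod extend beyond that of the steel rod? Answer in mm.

1.38 mm

ΔT = 263 K
steel: ΔL = 12×10⁻⁶ × 0.6556 m × 263 = 2.0691×10⁻³ m = 2.0691 mm
brass: ΔL = 2.0×10⁻⁵ × 0.6556 m × 263 = 3.4485×10⁻³ m = 3.4485 mm
difference = 3.4485 − 2.0691 = 1.3794 mm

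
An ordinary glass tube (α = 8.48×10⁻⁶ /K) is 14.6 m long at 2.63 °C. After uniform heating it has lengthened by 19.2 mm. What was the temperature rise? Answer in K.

ΔT = 155 K

ΔL = αL₀ΔT ⇒ ΔT = ΔL / (αL₀)
ΔT = 19.2×10⁻³ m / (8.48×10⁻⁶ × 14.6 m) = 155.08 K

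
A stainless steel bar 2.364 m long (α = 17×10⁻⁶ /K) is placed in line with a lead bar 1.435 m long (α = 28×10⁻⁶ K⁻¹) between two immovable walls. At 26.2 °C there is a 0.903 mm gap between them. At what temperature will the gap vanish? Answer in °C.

Gap closes when ΔL₁ + ΔL₂ = 0.903 mm = 9.03×10⁻⁴ m
(α₁L₁ + α₂L₂)ΔT = g
α₁L₁ + α₂L₂ = 17×10⁻⁶×2.364 + 28×10⁻⁶×1.435 = 8.0368×10⁻⁵ m/K
ΔT = 9.03×10⁻⁴ / 8.0368×10⁻⁵ = 11.236 K
T = 26.2 + 11.236 = 37.436 °C

T = 37.4 °C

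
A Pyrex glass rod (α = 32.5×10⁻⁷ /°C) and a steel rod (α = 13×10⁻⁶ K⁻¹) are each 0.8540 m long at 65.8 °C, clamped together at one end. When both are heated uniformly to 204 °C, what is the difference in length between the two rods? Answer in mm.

ΔT = 138.2 K
Pyrex glass: ΔL = 32.5×10⁻⁷ × 0.8540 m × 138.2 = 3.8357×10⁻⁴ m = 0.38357 mm
steel: ΔL = 13×10⁻⁶ × 0.8540 m × 138.2 = 1.5343×10⁻³ m = 1.5343 mm
difference = 1.5343 − 0.38357 = 1.15073 mm

1.15 mm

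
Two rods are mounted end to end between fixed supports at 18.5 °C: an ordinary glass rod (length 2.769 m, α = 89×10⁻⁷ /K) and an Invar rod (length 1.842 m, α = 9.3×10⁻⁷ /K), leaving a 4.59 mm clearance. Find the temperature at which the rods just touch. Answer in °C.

α₁L₁ = 2.46441×10⁻⁵ m/K, α₂L₂ = 1.71306×10⁻⁶ m/K → total 2.635716×10⁻⁵ m/K
ΔT = g/(α₁L₁+α₂L₂) = 4.59×10⁻³ / 2.635716×10⁻⁵ = 174.15 K
T = 18.5 + 174.15 = 192.65 °C

T = 193 °C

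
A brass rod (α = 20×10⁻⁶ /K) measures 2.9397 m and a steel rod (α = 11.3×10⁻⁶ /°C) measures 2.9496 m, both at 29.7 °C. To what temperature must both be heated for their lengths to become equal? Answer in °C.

T = 418.5 °C

L₁(1 + α₁ΔT) = L₂(1 + α₂ΔT) ⇒ ΔT = (L₂ − L₁)/(α₁L₁ − α₂L₂)
L₂ − L₁ = 2.9496 − 2.9397 = 9.90×10⁻³ m
α₁L₁ − α₂L₂ = 20×10⁻⁶×2.9397 − 11.3×10⁻⁶×2.9496 = 2.546352×10⁻⁵ m/K
ΔT = 9.90×10⁻³ / 2.546352×10⁻⁵ = 388.791 K
T = 29.7 + 388.791 = 418.491 °C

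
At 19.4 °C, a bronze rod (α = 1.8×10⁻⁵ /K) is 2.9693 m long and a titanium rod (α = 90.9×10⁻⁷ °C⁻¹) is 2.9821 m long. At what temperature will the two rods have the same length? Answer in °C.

Equal length when α₁L₁ΔT − α₂L₂ΔT = L₂ − L₁ = 1.28×10⁻² m
α₁L₁ = 5.34474×10⁻⁵, α₂L₂ = 2.7107289×10⁻⁵ → Δ(αL) = 2.6340111×10⁻⁵ m/K
ΔT = 1.28×10⁻² / 2.6340111×10⁻⁵ = 485.951 K, so T = 19.4 + 485.951 = 505.351 °C

T = 505.4 °C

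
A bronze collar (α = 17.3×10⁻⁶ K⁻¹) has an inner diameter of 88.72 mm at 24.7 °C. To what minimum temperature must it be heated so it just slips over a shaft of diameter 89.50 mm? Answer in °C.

Required Δd = 89.50 − 88.72 = 0.78 mm
Δd = αd₀ΔT ⇒ ΔT = Δd/(αd₀) = 0.78 / (17.3×10⁻⁶ × 88.72) = 508.19 K
T_min = 24.7 + 508.19 = 532.89 °C

T = 533 °C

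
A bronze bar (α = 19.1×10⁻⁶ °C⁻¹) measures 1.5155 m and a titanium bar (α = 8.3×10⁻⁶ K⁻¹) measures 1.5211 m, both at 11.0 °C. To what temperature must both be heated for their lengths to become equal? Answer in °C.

T = 354.1 °C

Equal length when α₁L₁ΔT − α₂L₂ΔT = L₂ − L₁ = 5.60×10⁻³ m
α₁L₁ = 2.894605×10⁻⁵, α₂L₂ = 1.262513×10⁻⁵ → Δ(αL) = 1.632092×10⁻⁵ m/K
ΔT = 5.60×10⁻³ / 1.632092×10⁻⁵ = 343.118 K, so T = 11.0 + 343.118 = 354.118 °C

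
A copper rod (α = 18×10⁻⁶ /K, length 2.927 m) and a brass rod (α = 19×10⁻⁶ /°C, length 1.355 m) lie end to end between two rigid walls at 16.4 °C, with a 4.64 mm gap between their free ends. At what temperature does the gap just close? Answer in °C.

Gap closes when ΔL₁ + ΔL₂ = 4.64 mm = 4.64×10⁻³ m
(α₁L₁ + α₂L₂)ΔT = g
α₁L₁ + α₂L₂ = 18×10⁻⁶×2.927 + 19×10⁻⁶×1.355 = 7.8431×10⁻⁵ m/K
ΔT = 4.64×10⁻³ / 7.8431×10⁻⁵ = 59.160 K
T = 16.4 + 59.160 = 75.560 °C

T = 75.6 °C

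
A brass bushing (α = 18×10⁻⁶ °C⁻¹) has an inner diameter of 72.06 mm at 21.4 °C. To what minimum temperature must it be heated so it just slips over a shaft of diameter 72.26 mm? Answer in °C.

T = 176 °C

Required Δd = 72.26 − 72.06 = 0.20 mm
Δd = αd₀ΔT ⇒ ΔT = Δd/(αd₀) = 0.20 / (18×10⁻⁶ × 72.06) = 154.19 K
T_min = 21.4 + 154.19 = 175.59 °C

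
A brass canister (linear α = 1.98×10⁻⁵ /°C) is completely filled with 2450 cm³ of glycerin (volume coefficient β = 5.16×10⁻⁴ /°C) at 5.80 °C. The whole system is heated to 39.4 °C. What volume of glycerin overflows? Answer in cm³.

The canister also expands: β_container ≈ 3α = 5.94×10⁻⁵ /K
Net overflow = V₀(β_liq − 3α_cont)ΔT
β − 3α = 5.16×10⁻⁴ − 5.94×10⁻⁵ = 4.566×10⁻⁴ /K; ΔT = 33.60 K
ΔV = 2450 × 4.566×10⁻⁴ × 33.60 = 37.6 cm³

37.6 cm³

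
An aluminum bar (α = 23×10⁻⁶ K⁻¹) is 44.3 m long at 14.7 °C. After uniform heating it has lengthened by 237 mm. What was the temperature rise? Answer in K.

ΔL = αL₀ΔT ⇒ ΔT = ΔL / (αL₀)
ΔT = 237×10⁻³ m / (23×10⁻⁶ × 44.3 m) = 232.60 K

ΔT = 233 K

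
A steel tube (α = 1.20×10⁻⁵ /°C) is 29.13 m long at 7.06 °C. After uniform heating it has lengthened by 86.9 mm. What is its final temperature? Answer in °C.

T = 256 °C

ΔL = αL₀ΔT ⇒ ΔT = ΔL / (αL₀)
ΔT = 86.9×10⁻³ m / (1.20×10⁻⁵ × 29.13 m) = 248.60 K
T = 7.06 + 248.60 = 255.66 °C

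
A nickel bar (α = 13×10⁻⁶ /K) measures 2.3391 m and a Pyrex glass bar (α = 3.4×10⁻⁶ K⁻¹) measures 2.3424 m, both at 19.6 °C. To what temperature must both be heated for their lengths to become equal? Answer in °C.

L₁(1 + α₁ΔT) = L₂(1 + α₂ΔT) ⇒ ΔT = (L₂ − L₁)/(α₁L₁ − α₂L₂)
L₂ − L₁ = 2.3424 − 2.3391 = 3.30×10⁻³ m
α₁L₁ − α₂L₂ = 13×10⁻⁶×2.3391 − 3.4×10⁻⁶×2.3424 = 2.244414×10⁻⁵ m/K
ΔT = 3.30×10⁻³ / 2.244414×10⁻⁵ = 147.032 K
T = 19.6 + 147.032 = 166.632 °C

T = 166.6 °C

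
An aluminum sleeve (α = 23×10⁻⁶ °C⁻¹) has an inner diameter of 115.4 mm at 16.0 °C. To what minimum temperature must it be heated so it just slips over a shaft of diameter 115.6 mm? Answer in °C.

T = 91.4 °C

Required Δd = 115.6 − 115.4 = 0.2 mm
Δd = αd₀ΔT ⇒ ΔT = Δd/(αd₀) = 0.2 / (23×10⁻⁶ × 115.4) = 75.352 K
T_min = 16.0 + 75.352 = 91.352 °C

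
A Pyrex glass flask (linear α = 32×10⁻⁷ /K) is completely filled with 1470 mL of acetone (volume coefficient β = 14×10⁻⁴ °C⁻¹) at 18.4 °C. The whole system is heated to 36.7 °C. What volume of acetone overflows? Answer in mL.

37.4 mL

The flask also expands: β_container ≈ 3α = 9.6×10⁻⁶ /K
Net overflow = V₀(β_liq − 3α_cont)ΔT
β − 3α = 1.40×10⁻³ − 9.6×10⁻⁶ = 1.3904×10⁻³ /K; ΔT = 18.3 K
ΔV = 1470 × 1.3904×10⁻³ × 18.3 = 37.4 mL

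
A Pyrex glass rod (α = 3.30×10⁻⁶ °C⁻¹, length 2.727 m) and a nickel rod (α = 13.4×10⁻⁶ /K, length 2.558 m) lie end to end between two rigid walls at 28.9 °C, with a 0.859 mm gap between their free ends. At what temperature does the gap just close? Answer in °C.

Gap closes when ΔL₁ + ΔL₂ = 0.859 mm = 8.59×10⁻⁴ m
(α₁L₁ + α₂L₂)ΔT = g
α₁L₁ + α₂L₂ = 3.30×10⁻⁶×2.727 + 13.4×10⁻⁶×2.558 = 4.32763×10⁻⁵ m/K
ΔT = 8.59×10⁻⁴ / 4.32763×10⁻⁵ = 19.849 K
T = 28.9 + 19.849 = 48.749 °C

T = 48.7 °C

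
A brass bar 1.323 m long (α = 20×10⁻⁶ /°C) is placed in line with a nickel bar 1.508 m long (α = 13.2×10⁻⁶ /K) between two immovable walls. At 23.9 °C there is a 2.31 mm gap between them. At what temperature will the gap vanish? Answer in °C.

T = 73.7 °C

α₁L₁ = 2.646×10⁻⁵ m/K, α₂L₂ = 1.99056×10⁻⁵ m/K → total 4.63656×10⁻⁵ m/K
ΔT = g/(α₁L₁+α₂L₂) = 2.31×10⁻³ / 4.63656×10⁻⁵ = 49.821 K
T = 23.9 + 49.821 = 73.721 °C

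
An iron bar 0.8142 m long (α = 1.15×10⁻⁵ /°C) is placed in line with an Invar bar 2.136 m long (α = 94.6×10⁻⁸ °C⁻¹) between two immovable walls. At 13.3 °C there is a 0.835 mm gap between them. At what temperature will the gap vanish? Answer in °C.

T = 86.6 °C

α₁L₁ = 9.3633×10⁻⁶ m/K, α₂L₂ = 2.020656×10⁻⁶ m/K → total 1.1383956×10⁻⁵ m/K
ΔT = g/(α₁L₁+α₂L₂) = 8.35×10⁻⁴ / 1.1383956×10⁻⁵ = 73.349 K
T = 13.3 + 73.349 = 86.649 °C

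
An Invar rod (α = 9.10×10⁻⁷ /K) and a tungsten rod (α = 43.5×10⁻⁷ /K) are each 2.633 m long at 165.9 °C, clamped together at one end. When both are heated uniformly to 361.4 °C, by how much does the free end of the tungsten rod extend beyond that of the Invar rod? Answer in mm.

ΔT = 195.5 K
Invar: ΔL = 9.10×10⁻⁷ × 2.633 m × 195.5 = 4.6842×10⁻⁴ m = 0.46842 mm
tungsten: ΔL = 43.5×10⁻⁷ × 2.633 m × 195.5 = 2.2392×10⁻³ m = 2.2392 mm
difference = 2.2392 − 0.46842 = 1.77078 mm

1.77 mm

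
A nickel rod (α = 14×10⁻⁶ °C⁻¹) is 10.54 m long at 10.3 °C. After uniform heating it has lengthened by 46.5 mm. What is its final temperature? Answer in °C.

ΔL = αL₀ΔT ⇒ ΔT = ΔL / (αL₀)
ΔT = 46.5×10⁻³ m / (14×10⁻⁶ × 10.54 m) = 315.13 K
T = 10.3 + 315.13 = 325.43 °C

T = 325 °C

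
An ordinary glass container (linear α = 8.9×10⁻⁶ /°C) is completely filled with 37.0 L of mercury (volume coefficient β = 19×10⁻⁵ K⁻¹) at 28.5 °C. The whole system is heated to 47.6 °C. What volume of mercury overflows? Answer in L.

The container also expands: β_container ≈ 3α = 2.67×10⁻⁵ /K
Net overflow = V₀(β_liq − 3α_cont)ΔT
β − 3α = 1.90×10⁻⁴ − 2.67×10⁻⁵ = 1.633×10⁻⁴ /K; ΔT = 19.1 K
ΔV = 37.0 × 1.633×10⁻⁴ × 19.1 = 0.115 L

0.115 L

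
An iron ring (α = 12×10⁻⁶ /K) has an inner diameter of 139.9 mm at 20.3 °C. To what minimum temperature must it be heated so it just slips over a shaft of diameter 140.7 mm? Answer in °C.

T = 497 °C

Required Δd = 140.7 − 139.9 = 0.8 mm
Δd = αd₀ΔT ⇒ ΔT = Δd/(αd₀) = 0.8 / (12×10⁻⁶ × 139.9) = 476.53 K
T_min = 20.3 + 476.53 = 496.83 °C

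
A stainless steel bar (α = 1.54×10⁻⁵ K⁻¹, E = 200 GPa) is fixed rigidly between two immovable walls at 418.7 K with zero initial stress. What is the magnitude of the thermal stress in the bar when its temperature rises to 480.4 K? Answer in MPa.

σ = 190 MPa

Fully constrained: the free strain ε = αΔT is blocked, so σ = Eε = EαΔT.
|ΔT| = 61.7 K
σ = 200×10⁹ × 1.54×10⁻⁵ × 61.7 = 1.90×10⁸ Pa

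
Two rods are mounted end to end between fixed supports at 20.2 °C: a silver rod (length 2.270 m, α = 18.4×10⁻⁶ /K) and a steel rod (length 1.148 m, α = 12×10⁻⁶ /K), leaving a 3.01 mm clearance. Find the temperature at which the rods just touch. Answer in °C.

T = 74.4 °C

α₁L₁ = 4.1768×10⁻⁵ m/K, α₂L₂ = 1.3776×10⁻⁵ m/K → total 5.5544×10⁻⁵ m/K
ΔT = g/(α₁L₁+α₂L₂) = 3.01×10⁻³ / 5.5544×10⁻⁵ = 54.191 K
T = 20.2 + 54.191 = 74.391 °C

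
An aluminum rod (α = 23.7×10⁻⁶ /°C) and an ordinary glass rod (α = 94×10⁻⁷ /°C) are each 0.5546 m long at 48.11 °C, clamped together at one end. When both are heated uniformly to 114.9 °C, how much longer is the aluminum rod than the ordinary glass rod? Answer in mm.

ΔT = 66.79 K
aluminum: ΔL = 23.7×10⁻⁶ × 0.5546 m × 66.79 = 8.7789×10⁻⁴ m = 0.87789 mm
ordinary glass: ΔL = 94×10⁻⁷ × 0.5546 m × 66.79 = 3.4819×10⁻⁴ m = 0.34819 mm
difference = 0.87789 − 0.34819 = 0.52970 mm

0.530 mm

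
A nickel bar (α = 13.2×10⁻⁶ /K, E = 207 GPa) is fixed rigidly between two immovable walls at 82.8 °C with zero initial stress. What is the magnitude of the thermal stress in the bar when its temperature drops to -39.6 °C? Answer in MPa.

Fully constrained: the free strain ε = αΔT is blocked, so σ = Eε = EαΔT.
|ΔT| = 122.4 K
σ = 207×10⁹ × 13.2×10⁻⁶ × 122.4 = 3.34×10⁸ Pa

σ = 334 MPa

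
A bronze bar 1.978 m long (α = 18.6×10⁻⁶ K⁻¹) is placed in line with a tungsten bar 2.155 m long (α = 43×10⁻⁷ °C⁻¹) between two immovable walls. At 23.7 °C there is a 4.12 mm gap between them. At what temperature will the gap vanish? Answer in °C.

Gap closes when ΔL₁ + ΔL₂ = 4.12 mm = 4.12×10⁻³ m
(α₁L₁ + α₂L₂)ΔT = g
α₁L₁ + α₂L₂ = 18.6×10⁻⁶×1.978 + 43×10⁻⁷×2.155 = 4.60573×10⁻⁵ m/K
ΔT = 4.12×10⁻³ / 4.60573×10⁻⁵ = 89.45 K
T = 23.7 + 89.45 = 113.15 °C

T = 113 °C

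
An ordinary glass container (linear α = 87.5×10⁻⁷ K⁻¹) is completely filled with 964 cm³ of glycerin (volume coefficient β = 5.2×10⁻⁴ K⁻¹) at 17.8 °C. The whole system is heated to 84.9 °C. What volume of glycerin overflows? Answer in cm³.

31.9 cm³

The container also expands: β_container ≈ 3α = 2.625×10⁻⁵ /K
Net overflow = V₀(β_liq − 3α_cont)ΔT
β − 3α = 5.20×10⁻⁴ − 2.625×10⁻⁵ = 4.9375×10⁻⁴ /K; ΔT = 67.1 K
ΔV = 964 × 4.9375×10⁻⁴ × 67.1 = 31.9 cm³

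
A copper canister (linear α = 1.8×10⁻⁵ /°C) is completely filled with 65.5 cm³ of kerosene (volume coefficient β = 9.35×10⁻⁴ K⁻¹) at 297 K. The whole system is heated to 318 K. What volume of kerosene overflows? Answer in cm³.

1.21 cm³

The canister also expands: β_container ≈ 3α = 5.4×10⁻⁵ /K
Net overflow = V₀(β_liq − 3α_cont)ΔT
β − 3α = 9.35×10⁻⁴ − 5.4×10⁻⁵ = 8.81×10⁻⁴ /K; ΔT = 21 K
ΔV = 65.5 × 8.81×10⁻⁴ × 21 = 1.21 cm³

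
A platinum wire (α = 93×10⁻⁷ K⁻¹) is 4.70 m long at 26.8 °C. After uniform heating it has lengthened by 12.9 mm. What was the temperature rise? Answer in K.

ΔL = αL₀ΔT ⇒ ΔT = ΔL / (αL₀)
ΔT = 12.9×10⁻³ m / (93×10⁻⁷ × 4.70 m) = 295.13 K

ΔT = 295 K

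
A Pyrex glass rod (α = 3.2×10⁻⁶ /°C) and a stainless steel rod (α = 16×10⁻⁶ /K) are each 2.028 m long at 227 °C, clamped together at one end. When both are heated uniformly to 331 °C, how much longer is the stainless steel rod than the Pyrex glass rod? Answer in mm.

2.70 mm

ΔT = 104 K
Pyrex glass: ΔL = 3.2×10⁻⁶ × 2.028 m × 104 = 6.7492×10⁻⁴ m = 0.67492 mm
stainless steel: ΔL = 16×10⁻⁶ × 2.028 m × 104 = 3.3746×10⁻³ m = 3.3746 mm
difference = 3.3746 − 0.67492 = 2.69968 mm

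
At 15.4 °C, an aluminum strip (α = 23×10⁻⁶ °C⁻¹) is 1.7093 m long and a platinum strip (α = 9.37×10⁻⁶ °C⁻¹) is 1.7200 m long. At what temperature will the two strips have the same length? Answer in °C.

T = 476.7 °C

L₁(1 + α₁ΔT) = L₂(1 + α₂ΔT) ⇒ ΔT = (L₂ − L₁)/(α₁L₁ − α₂L₂)
L₂ − L₁ = 1.7200 − 1.7093 = 1.07×10⁻² m
α₁L₁ − α₂L₂ = 23×10⁻⁶×1.7093 − 9.37×10⁻⁶×1.7200 = 2.31975×10⁻⁵ m/K
ΔT = 1.07×10⁻² / 2.31975×10⁻⁵ = 461.257 K
T = 15.4 + 461.257 = 476.657 °C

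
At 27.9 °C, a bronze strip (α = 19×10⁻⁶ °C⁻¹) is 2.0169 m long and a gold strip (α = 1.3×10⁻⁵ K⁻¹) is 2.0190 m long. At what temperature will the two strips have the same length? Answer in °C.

T = 201.8 °C

Equal length when α₁L₁ΔT − α₂L₂ΔT = L₂ − L₁ = 2.10×10⁻³ m
α₁L₁ = 3.83211×10⁻⁵, α₂L₂ = 2.6247×10⁻⁵ → Δ(αL) = 1.20741×10⁻⁵ m/K
ΔT = 2.10×10⁻³ / 1.20741×10⁻⁵ = 173.926 K, so T = 27.9 + 173.926 = 201.826 °C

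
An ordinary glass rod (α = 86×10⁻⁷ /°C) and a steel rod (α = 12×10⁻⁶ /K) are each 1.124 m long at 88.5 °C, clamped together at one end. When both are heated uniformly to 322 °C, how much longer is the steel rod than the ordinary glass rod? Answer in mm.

0.892 mm

ΔT = 233.5 K
ordinary glass: ΔL = 86×10⁻⁷ × 1.124 m × 233.5 = 2.2571×10⁻³ m = 2.2571 mm
steel: ΔL = 12×10⁻⁶ × 1.124 m × 233.5 = 3.1494×10⁻³ m = 3.1494 mm
difference = 3.1494 − 2.2571 = 0.8923 mm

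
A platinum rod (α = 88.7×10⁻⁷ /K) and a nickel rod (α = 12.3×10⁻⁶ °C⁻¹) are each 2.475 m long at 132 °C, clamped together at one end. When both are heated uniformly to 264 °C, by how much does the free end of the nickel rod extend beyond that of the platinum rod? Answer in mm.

1.12 mm

ΔT = 132 K
platinum: ΔL = 88.7×10⁻⁷ × 2.475 m × 132 = 2.8978×10⁻³ m = 2.8978 mm
nickel: ΔL = 12.3×10⁻⁶ × 2.475 m × 132 = 4.0184×10⁻³ m = 4.0184 mm
difference = 4.0184 − 2.8978 = 1.1206 mm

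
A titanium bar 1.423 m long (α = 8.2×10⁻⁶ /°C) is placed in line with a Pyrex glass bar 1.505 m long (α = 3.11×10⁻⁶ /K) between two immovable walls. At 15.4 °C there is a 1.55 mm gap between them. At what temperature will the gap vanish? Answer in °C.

Gap closes when ΔL₁ + ΔL₂ = 1.55 mm = 1.55×10⁻³ m
(α₁L₁ + α₂L₂)ΔT = g
α₁L₁ + α₂L₂ = 8.2×10⁻⁶×1.423 + 3.11×10⁻⁶×1.505 = 1.634915×10⁻⁵ m/K
ΔT = 1.55×10⁻³ / 1.634915×10⁻⁵ = 94.81 K
T = 15.4 + 94.81 = 110.21 °C

T = 110 °C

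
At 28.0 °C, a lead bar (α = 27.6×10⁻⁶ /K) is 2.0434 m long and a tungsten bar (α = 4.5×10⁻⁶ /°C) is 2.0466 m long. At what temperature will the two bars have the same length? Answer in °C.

T = 95.81 °C

Equal length when α₁L₁ΔT − α₂L₂ΔT = L₂ − L₁ = 3.20×10⁻³ m
α₁L₁ = 5.639784×10⁻⁵, α₂L₂ = 9.2097×10⁻⁶ → Δ(αL) = 4.718814×10⁻⁵ m/K
ΔT = 3.20×10⁻³ / 4.718814×10⁻⁵ = 67.8136 K, so T = 28.0 + 67.8136 = 95.8136 °C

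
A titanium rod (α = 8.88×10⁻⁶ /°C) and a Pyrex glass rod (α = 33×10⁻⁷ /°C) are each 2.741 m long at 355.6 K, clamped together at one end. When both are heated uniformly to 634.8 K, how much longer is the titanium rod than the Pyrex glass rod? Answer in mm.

4.27 mm

ΔT = 279.2 K
titanium: ΔL = 8.88×10⁻⁶ × 2.741 m × 279.2 = 6.7958×10⁻³ m = 6.7958 mm
Pyrex glass: ΔL = 33×10⁻⁷ × 2.741 m × 279.2 = 2.5254×10⁻³ m = 2.5254 mm
difference = 6.7958 − 2.5254 = 4.2704 mm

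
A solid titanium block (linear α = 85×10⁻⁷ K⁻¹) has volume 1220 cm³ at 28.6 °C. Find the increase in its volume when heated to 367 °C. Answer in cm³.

ΔV = 10.5 cm³

Isotropic solid: β ≈ 3α = 2.5×10⁻⁵ /K; ΔT = 338.4 K
ΔV = 3αV₀ΔT = 3(85×10⁻⁷)(1220)(338.4) = 10.5 cm³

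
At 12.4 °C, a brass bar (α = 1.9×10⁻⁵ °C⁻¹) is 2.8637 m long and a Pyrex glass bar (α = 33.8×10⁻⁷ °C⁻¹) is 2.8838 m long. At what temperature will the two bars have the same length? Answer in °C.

Equal length when α₁L₁ΔT − α₂L₂ΔT = L₂ − L₁ = 2.01×10⁻² m
α₁L₁ = 5.44103×10⁻⁵, α₂L₂ = 9.747244×10⁻⁶ → Δ(αL) = 4.4663056×10⁻⁵ m/K
ΔT = 2.01×10⁻² / 4.4663056×10⁻⁵ = 450.036 K, so T = 12.4 + 450.036 = 462.436 °C

T = 462.4 °C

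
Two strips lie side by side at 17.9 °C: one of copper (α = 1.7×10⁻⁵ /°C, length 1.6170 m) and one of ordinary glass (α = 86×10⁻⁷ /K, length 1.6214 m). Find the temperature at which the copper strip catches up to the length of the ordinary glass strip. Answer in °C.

T = 342.7 °C

Equal length when α₁L₁ΔT − α₂L₂ΔT = L₂ − L₁ = 4.40×10⁻³ m
α₁L₁ = 2.7489×10⁻⁵, α₂L₂ = 1.394404×10⁻⁵ → Δ(αL) = 1.354496×10⁻⁵ m/K
ΔT = 4.40×10⁻³ / 1.354496×10⁻⁵ = 324.844 K, so T = 17.9 + 324.844 = 342.744 °C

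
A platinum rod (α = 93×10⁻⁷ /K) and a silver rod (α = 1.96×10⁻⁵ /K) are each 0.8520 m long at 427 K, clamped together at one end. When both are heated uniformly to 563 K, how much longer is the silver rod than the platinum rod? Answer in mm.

1.19 mm

ΔT = 136 K
platinum: ΔL = 93×10⁻⁷ × 0.8520 m × 136 = 1.0776×10⁻³ m = 1.0776 mm
silver: ΔL = 1.96×10⁻⁵ × 0.8520 m × 136 = 2.2711×10⁻³ m = 2.2711 mm
difference = 2.2711 − 1.0776 = 1.1935 mm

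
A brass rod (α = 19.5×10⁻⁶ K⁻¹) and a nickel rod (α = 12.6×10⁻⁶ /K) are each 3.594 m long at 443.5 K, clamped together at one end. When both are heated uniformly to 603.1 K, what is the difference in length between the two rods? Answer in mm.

3.96 mm

ΔT = 159.6 K
brass: ΔL = 19.5×10⁻⁶ × 3.594 m × 159.6 = 1.1185×10⁻² m = 11.185 mm
nickel: ΔL = 12.6×10⁻⁶ × 3.594 m × 159.6 = 7.2274×10⁻³ m = 7.2274 mm
difference = 11.185 − 7.2274 = 3.9576 mm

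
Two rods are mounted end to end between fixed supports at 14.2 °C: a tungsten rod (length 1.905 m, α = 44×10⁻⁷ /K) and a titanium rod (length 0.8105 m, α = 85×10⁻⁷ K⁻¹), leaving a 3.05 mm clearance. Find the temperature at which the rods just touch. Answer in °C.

α₁L₁ = 8.382×10⁻⁶ m/K, α₂L₂ = 6.88925×10⁻⁶ m/K → total 1.527125×10⁻⁵ m/K
ΔT = g/(α₁L₁+α₂L₂) = 3.05×10⁻³ / 1.527125×10⁻⁵ = 199.72 K
T = 14.2 + 199.72 = 213.92 °C

T = 214 °C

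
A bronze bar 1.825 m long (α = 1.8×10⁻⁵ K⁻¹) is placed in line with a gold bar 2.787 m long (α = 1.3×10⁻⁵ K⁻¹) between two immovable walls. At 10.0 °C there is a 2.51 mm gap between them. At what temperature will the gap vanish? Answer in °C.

T = 46.3 °C

α₁L₁ = 3.285×10⁻⁵ m/K, α₂L₂ = 3.6231×10⁻⁵ m/K → total 6.9081×10⁻⁵ m/K
ΔT = g/(α₁L₁+α₂L₂) = 2.51×10⁻³ / 6.9081×10⁻⁵ = 36.334 K
T = 10.0 + 36.334 = 46.334 °C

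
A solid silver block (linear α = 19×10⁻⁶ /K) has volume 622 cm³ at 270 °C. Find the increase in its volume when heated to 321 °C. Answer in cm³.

Isotropic solid: β ≈ 3α = 5.7×10⁻⁵ /K; ΔT = 51 K
ΔV = 3αV₀ΔT = 3(19×10⁻⁶)(622)(51) = 1.81 cm³

ΔV = 1.81 cm³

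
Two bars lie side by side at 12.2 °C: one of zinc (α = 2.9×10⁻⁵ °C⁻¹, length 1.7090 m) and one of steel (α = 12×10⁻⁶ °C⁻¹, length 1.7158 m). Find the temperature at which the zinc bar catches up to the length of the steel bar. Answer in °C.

L₁(1 + α₁ΔT) = L₂(1 + α₂ΔT) ⇒ ΔT = (L₂ − L₁)/(α₁L₁ − α₂L₂)
L₂ − L₁ = 1.7158 − 1.7090 = 6.80×10⁻³ m
α₁L₁ − α₂L₂ = 2.9×10⁻⁵×1.7090 − 12×10⁻⁶×1.7158 = 2.89714×10⁻⁵ m/K
ΔT = 6.80×10⁻³ / 2.89714×10⁻⁵ = 234.714 K
T = 12.2 + 234.714 = 246.914 °C

T = 246.9 °C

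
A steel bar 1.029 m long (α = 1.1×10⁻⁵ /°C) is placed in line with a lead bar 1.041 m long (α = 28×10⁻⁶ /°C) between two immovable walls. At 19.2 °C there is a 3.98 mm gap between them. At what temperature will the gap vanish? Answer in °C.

T = 118 °C

Gap closes when ΔL₁ + ΔL₂ = 3.98 mm = 3.98×10⁻³ m
(α₁L₁ + α₂L₂)ΔT = g
α₁L₁ + α₂L₂ = 1.1×10⁻⁵×1.029 + 28×10⁻⁶×1.041 = 4.0467×10⁻⁵ m/K
ΔT = 3.98×10⁻³ / 4.0467×10⁻⁵ = 98.35 K
T = 19.2 + 98.35 = 117.55 °C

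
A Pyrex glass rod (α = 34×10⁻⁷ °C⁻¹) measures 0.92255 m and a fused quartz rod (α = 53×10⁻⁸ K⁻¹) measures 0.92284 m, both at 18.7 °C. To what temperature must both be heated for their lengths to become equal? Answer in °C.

L₁(1 + α₁ΔT) = L₂(1 + α₂ΔT) ⇒ ΔT = (L₂ − L₁)/(α₁L₁ − α₂L₂)
L₂ − L₁ = 0.92284 − 0.92255 = 2.90×10⁻⁴ m
α₁L₁ − α₂L₂ = 34×10⁻⁷×0.92255 − 53×10⁻⁸×0.92284 = 2.6475648×10⁻⁶ m/K
ΔT = 2.90×10⁻⁴ / 2.6475648×10⁻⁶ = 109.535 K
T = 18.7 + 109.535 = 128.235 °C

T = 128.2 °C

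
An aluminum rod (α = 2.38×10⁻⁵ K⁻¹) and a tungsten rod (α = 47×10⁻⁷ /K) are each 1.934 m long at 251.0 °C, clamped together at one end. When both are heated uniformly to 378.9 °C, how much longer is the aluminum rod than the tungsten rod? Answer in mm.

4.72 mm

ΔT = 127.9 K
aluminum: ΔL = 2.38×10⁻⁵ × 1.934 m × 127.9 = 5.8871×10⁻³ m = 5.8871 mm
tungsten: ΔL = 47×10⁻⁷ × 1.934 m × 127.9 = 1.1626×10⁻³ m = 1.1626 mm
difference = 5.8871 − 1.1626 = 4.7245 mm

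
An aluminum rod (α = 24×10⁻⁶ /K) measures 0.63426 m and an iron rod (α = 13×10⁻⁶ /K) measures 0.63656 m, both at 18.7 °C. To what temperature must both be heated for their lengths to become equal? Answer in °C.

T = 349.8 °C

L₁(1 + α₁ΔT) = L₂(1 + α₂ΔT) ⇒ ΔT = (L₂ − L₁)/(α₁L₁ − α₂L₂)
L₂ − L₁ = 0.63656 − 0.63426 = 2.30×10⁻³ m
α₁L₁ − α₂L₂ = 24×10⁻⁶×0.63426 − 13×10⁻⁶×0.63656 = 6.94696×10⁻⁶ m/K
ΔT = 2.30×10⁻³ / 6.94696×10⁻⁶ = 331.080 K
T = 18.7 + 331.080 = 349.780 °C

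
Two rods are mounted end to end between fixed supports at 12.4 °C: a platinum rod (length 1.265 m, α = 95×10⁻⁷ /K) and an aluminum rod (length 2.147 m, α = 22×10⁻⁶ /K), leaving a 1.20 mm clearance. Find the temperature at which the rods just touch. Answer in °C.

T = 32.7 °C

α₁L₁ = 1.20175×10⁻⁵ m/K, α₂L₂ = 4.7234×10⁻⁵ m/K → total 5.92515×10⁻⁵ m/K
ΔT = g/(α₁L₁+α₂L₂) = 1.20×10⁻³ / 5.92515×10⁻⁵ = 20.253 K
T = 12.4 + 20.253 = 32.653 °C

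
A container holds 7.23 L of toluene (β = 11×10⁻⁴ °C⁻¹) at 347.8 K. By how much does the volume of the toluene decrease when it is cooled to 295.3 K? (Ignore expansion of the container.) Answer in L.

ΔV = 0.418 L

|ΔT| = |295.3 − 347.8| = 52.5 K
ΔV = βV₀ΔT = (11×10⁻⁴)(7.23)(52.5) = 0.418 L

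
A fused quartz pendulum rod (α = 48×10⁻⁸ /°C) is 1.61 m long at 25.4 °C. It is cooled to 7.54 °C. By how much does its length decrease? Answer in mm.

ΔL = 0.0138 mm

|ΔT| = |7.54 − 25.4| = 17.86 K
ΔL = αL₀ΔT = (48×10⁻⁸)(1.61)(17.86) = 1.38×10⁻⁵ m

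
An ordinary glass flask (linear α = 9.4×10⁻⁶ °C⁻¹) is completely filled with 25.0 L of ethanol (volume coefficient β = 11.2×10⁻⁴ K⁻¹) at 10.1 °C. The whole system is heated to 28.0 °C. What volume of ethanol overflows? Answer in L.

0.489 L

The flask also expands: β_container ≈ 3α = 2.82×10⁻⁵ /K
Net overflow = V₀(β_liq − 3α_cont)ΔT
β − 3α = 1.12×10⁻³ − 2.82×10⁻⁵ = 1.0918×10⁻³ /K; ΔT = 17.9 K
ΔV = 25.0 × 1.0918×10⁻³ × 17.9 = 0.489 L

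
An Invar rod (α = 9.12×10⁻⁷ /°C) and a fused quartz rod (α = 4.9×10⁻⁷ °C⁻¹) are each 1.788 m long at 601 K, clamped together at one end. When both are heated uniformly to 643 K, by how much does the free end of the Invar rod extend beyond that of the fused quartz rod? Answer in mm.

ΔT = 42 K
Invar: ΔL = 9.12×10⁻⁷ × 1.788 m × 42 = 6.8488×10⁻⁵ m = 0.068488 mm
fused quartz: ΔL = 4.9×10⁻⁷ × 1.788 m × 42 = 3.6797×10⁻⁵ m = 0.036797 mm
difference = 0.068488 − 0.036797 = 0.031691 mm

0.0317 mm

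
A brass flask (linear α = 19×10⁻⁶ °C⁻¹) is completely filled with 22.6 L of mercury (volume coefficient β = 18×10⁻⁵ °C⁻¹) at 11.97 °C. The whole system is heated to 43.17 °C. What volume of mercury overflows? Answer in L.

0.0867 L

The flask also expands: β_container ≈ 3α = 5.7×10⁻⁵ /K
Net overflow = V₀(β_liq − 3α_cont)ΔT
β − 3α = 1.80×10⁻⁴ − 5.7×10⁻⁵ = 1.23×10⁻⁴ /K; ΔT = 31.20 K
ΔV = 22.6 × 1.23×10⁻⁴ × 31.20 = 0.0867 L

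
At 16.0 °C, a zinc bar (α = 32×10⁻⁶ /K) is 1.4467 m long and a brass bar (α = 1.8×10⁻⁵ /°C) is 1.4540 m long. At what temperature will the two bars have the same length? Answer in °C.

L₁(1 + α₁ΔT) = L₂(1 + α₂ΔT) ⇒ ΔT = (L₂ − L₁)/(α₁L₁ − α₂L₂)
L₂ − L₁ = 1.4540 − 1.4467 = 7.30×10⁻³ m
α₁L₁ − α₂L₂ = 32×10⁻⁶×1.4467 − 1.8×10⁻⁵×1.4540 = 2.01224×10⁻⁵ m/K
ΔT = 7.30×10⁻³ / 2.01224×10⁻⁵ = 362.780 K
T = 16.0 + 362.780 = 378.780 °C

T = 378.8 °C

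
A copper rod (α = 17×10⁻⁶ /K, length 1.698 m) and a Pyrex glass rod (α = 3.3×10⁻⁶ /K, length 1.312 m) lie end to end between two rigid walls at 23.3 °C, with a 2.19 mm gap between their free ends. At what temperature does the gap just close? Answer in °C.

α₁L₁ = 2.8866×10⁻⁵ m/K, α₂L₂ = 4.3296×10⁻⁶ m/K → total 3.31956×10⁻⁵ m/K
ΔT = g/(α₁L₁+α₂L₂) = 2.19×10⁻³ / 3.31956×10⁻⁵ = 65.973 K
T = 23.3 + 65.973 = 89.273 °C

T = 89.3 °C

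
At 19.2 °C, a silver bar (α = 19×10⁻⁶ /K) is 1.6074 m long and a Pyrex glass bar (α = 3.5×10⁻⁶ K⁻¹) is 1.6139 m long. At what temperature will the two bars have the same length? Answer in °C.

Equal length when α₁L₁ΔT − α₂L₂ΔT = L₂ − L₁ = 6.50×10⁻³ m
α₁L₁ = 3.05406×10⁻⁵, α₂L₂ = 5.64865×10⁻⁶ → Δ(αL) = 2.489195×10⁻⁵ m/K
ΔT = 6.50×10⁻³ / 2.489195×10⁻⁵ = 261.129 K, so T = 19.2 + 261.129 = 280.329 °C

T = 280.3 °C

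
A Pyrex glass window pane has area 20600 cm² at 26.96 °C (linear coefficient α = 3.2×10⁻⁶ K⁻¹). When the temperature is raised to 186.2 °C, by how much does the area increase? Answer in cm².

Area coefficient ≈ 2α; |ΔT| = 159.24 K
ΔA = 2αA₀ΔT = 2(3.2×10⁻⁶)(20600)(159.24) = 21.0 cm²

ΔA = 21.0 cm²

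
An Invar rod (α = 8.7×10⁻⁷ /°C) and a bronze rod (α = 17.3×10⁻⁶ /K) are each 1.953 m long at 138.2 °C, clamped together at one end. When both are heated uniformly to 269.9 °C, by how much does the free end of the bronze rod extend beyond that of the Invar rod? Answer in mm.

4.23 mm

ΔT = 131.7 K
Invar: ΔL = 8.7×10⁻⁷ × 1.953 m × 131.7 = 2.2377×10⁻⁴ m = 0.22377 mm
bronze: ΔL = 17.3×10⁻⁶ × 1.953 m × 131.7 = 4.4497×10⁻³ m = 4.4497 mm
difference = 4.4497 − 0.22377 = 4.22593 mm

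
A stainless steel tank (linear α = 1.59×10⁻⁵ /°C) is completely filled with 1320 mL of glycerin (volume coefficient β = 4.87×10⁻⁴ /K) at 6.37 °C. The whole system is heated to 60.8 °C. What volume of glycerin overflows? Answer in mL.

The tank also expands: β_container ≈ 3α = 4.77×10⁻⁵ /K
Net overflow = V₀(β_liq − 3α_cont)ΔT
β − 3α = 4.87×10⁻⁴ − 4.77×10⁻⁵ = 4.393×10⁻⁴ /K; ΔT = 54.43 K
ΔV = 1320 × 4.393×10⁻⁴ × 54.43 = 31.6 mL

31.6 mL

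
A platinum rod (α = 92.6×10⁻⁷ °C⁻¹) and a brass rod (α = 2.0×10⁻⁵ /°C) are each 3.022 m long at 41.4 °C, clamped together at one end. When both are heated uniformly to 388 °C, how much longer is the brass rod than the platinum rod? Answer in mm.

ΔT = 346.6 K
platinum: ΔL = 92.6×10⁻⁷ × 3.022 m × 346.6 = 9.6992×10⁻³ m = 9.6992 mm
brass: ΔL = 2.0×10⁻⁵ × 3.022 m × 346.6 = 2.0949×10⁻² m = 20.949 mm
difference = 20.949 − 9.6992 = 11.2498 mm

11.2 mm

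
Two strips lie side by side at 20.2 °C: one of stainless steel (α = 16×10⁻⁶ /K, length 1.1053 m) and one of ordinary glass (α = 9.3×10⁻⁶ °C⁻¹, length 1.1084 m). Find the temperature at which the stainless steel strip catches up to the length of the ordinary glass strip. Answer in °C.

T = 440.4 °C

L₁(1 + α₁ΔT) = L₂(1 + α₂ΔT) ⇒ ΔT = (L₂ − L₁)/(α₁L₁ − α₂L₂)
L₂ − L₁ = 1.1084 − 1.1053 = 3.10×10⁻³ m
α₁L₁ − α₂L₂ = 16×10⁻⁶×1.1053 − 9.3×10⁻⁶×1.1084 = 7.37668×10⁻⁶ m/K
ΔT = 3.10×10⁻³ / 7.37668×10⁻⁶ = 420.243 K
T = 20.2 + 420.243 = 440.443 °C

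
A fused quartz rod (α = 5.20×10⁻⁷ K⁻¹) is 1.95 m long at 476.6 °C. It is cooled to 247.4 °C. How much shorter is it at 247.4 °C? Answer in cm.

|ΔT| = |247.4 − 476.6| = 229.2 K
ΔL = αL₀ΔT = (5.20×10⁻⁷)(1.95)(229.2) = 2.32×10⁻⁴ m

ΔL = 0.0232 cm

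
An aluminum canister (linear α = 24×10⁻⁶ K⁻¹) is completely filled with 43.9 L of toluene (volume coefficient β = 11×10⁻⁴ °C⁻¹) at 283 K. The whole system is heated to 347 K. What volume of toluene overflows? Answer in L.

2.89 L

The canister also expands: β_container ≈ 3α = 7.2×10⁻⁵ /K
Net overflow = V₀(β_liq − 3α_cont)ΔT
β − 3α = 1.10×10⁻³ − 7.2×10⁻⁵ = 1.028×10⁻³ /K; ΔT = 64 K
ΔV = 43.9 × 1.028×10⁻³ × 64 = 2.89 L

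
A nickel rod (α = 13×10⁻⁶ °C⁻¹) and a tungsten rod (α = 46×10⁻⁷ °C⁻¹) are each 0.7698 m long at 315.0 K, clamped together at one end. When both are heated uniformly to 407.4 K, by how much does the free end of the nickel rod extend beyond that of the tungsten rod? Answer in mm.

0.597 mm

ΔT = 92.4 K
nickel: ΔL = 13×10⁻⁶ × 0.7698 m × 92.4 = 9.2468×10⁻⁴ m = 0.92468 mm
tungsten: ΔL = 46×10⁻⁷ × 0.7698 m × 92.4 = 3.2720×10⁻⁴ m = 0.32720 mm
difference = 0.92468 − 0.32720 = 0.59748 mm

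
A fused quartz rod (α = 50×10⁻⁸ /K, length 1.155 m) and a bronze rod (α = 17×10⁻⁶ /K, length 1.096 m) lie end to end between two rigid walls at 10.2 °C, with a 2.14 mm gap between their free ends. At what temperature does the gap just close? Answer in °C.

Gap closes when ΔL₁ + ΔL₂ = 2.14 mm = 2.14×10⁻³ m
(α₁L₁ + α₂L₂)ΔT = g
α₁L₁ + α₂L₂ = 50×10⁻⁸×1.155 + 17×10⁻⁶×1.096 = 1.92095×10⁻⁵ m/K
ΔT = 2.14×10⁻³ / 1.92095×10⁻⁵ = 111.40 K
T = 10.2 + 111.40 = 121.60 °C

T = 122 °C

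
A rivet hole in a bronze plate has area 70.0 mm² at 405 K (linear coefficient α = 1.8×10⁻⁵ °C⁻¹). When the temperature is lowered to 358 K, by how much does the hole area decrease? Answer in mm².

Area coefficient ≈ 2α; |ΔT| = 47 K
ΔA = 2αA₀ΔT = 2(1.8×10⁻⁵)(70.0)(47) = 0.118 mm²

ΔA = 0.118 mm²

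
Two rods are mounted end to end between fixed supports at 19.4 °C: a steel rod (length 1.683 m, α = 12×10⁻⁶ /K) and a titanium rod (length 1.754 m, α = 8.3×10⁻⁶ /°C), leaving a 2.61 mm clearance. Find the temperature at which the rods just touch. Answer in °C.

α₁L₁ = 2.0196×10⁻⁵ m/K, α₂L₂ = 1.45582×10⁻⁵ m/K → total 3.47542×10⁻⁵ m/K
ΔT = g/(α₁L₁+α₂L₂) = 2.61×10⁻³ / 3.47542×10⁻⁵ = 75.099 K
T = 19.4 + 75.099 = 94.499 °C

T = 94.5 °C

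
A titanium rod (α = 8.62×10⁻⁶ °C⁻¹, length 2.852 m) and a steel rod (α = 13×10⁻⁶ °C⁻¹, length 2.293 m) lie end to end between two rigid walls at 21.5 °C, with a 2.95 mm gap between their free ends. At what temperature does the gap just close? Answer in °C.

T = 75.7 °C

α₁L₁ = 2.458424×10⁻⁵ m/K, α₂L₂ = 2.9809×10⁻⁵ m/K → total 5.439324×10⁻⁵ m/K
ΔT = g/(α₁L₁+α₂L₂) = 2.95×10⁻³ / 5.439324×10⁻⁵ = 54.235 K
T = 21.5 + 54.235 = 75.735 °C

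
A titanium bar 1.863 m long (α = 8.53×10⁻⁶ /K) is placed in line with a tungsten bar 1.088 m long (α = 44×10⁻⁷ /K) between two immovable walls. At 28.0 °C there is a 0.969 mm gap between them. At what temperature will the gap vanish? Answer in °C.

T = 74.9 °C

Gap closes when ΔL₁ + ΔL₂ = 0.969 mm = 9.69×10⁻⁴ m
(α₁L₁ + α₂L₂)ΔT = g
α₁L₁ + α₂L₂ = 8.53×10⁻⁶×1.863 + 44×10⁻⁷×1.088 = 2.067859×10⁻⁵ m/K
ΔT = 9.69×10⁻⁴ / 2.067859×10⁻⁵ = 46.860 K
T = 28.0 + 46.860 = 74.860 °C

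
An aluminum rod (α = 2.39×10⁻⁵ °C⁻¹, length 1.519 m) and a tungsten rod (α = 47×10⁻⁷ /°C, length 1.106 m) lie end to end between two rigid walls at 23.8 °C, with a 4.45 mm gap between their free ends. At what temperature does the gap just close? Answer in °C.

T = 131 °C

α₁L₁ = 3.63041×10⁻⁵ m/K, α₂L₂ = 5.1982×10⁻⁶ m/K → total 4.15023×10⁻⁵ m/K
ΔT = g/(α₁L₁+α₂L₂) = 4.45×10⁻³ / 4.15023×10⁻⁵ = 107.22 K
T = 23.8 + 107.22 = 131.02 °C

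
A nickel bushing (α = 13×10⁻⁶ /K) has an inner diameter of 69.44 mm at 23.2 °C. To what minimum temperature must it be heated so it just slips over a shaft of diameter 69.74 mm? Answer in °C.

T = 356 °C

Required Δd = 69.74 − 69.44 = 0.30 mm
Δd = αd₀ΔT ⇒ ΔT = Δd/(αd₀) = 0.30 / (13×10⁻⁶ × 69.44) = 332.33 K
T_min = 23.2 + 332.33 = 355.53 °C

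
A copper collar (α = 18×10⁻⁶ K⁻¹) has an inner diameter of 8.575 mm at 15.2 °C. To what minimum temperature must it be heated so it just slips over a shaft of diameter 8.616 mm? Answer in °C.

Required Δd = 8.616 − 8.575 = 0.041 mm
Δd = αd₀ΔT ⇒ ΔT = Δd/(αd₀) = 0.041 / (18×10⁻⁶ × 8.575) = 265.63 K
T_min = 15.2 + 265.63 = 280.83 °C

T = 281 °C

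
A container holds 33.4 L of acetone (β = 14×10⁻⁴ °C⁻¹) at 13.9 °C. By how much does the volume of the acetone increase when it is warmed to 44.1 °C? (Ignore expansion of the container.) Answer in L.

ΔV = 1.41 L

|ΔT| = |44.1 − 13.9| = 30.2 K
ΔV = βV₀ΔT = (14×10⁻⁴)(33.4)(30.2) = 1.41 L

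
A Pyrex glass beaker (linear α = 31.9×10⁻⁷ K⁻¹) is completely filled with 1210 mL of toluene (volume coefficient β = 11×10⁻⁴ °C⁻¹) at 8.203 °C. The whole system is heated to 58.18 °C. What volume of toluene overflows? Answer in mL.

65.9 mL

The beaker also expands: β_container ≈ 3α = 9.57×10⁻⁶ /K
Net overflow = V₀(β_liq − 3α_cont)ΔT
β − 3α = 1.10×10⁻³ − 9.57×10⁻⁶ = 1.09043×10⁻³ /K; ΔT = 49.977 K
ΔV = 1210 × 1.09043×10⁻³ × 49.977 = 65.9 mL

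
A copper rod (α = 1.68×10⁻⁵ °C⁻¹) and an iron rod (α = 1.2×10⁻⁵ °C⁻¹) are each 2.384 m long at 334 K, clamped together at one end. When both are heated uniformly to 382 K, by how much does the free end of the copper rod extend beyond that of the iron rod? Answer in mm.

0.549 mm

ΔT = 48 K
copper: ΔL = 1.68×10⁻⁵ × 2.384 m × 48 = 1.9225×10⁻³ m = 1.9225 mm
iron: ΔL = 1.2×10⁻⁵ × 2.384 m × 48 = 1.3732×10⁻³ m = 1.3732 mm
difference = 1.9225 − 1.3732 = 0.5493 mm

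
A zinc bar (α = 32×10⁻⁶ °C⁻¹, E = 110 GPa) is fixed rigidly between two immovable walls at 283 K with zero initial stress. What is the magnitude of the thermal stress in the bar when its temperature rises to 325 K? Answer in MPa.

σ = 148 MPa

Fully constrained: the free strain ε = αΔT is blocked, so σ = Eε = EαΔT.
|ΔT| = 42 K
σ = 110×10⁹ × 32×10⁻⁶ × 42 = 1.48×10⁸ Pa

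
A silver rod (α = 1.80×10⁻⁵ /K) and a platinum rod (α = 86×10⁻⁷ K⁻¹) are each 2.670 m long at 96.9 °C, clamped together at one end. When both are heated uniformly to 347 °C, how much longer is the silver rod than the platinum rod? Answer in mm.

ΔT = 250.1 K
silver: ΔL = 1.80×10⁻⁵ × 2.670 m × 250.1 = 1.2020×10⁻² m = 12.020 mm
platinum: ΔL = 86×10⁻⁷ × 2.670 m × 250.1 = 5.7428×10⁻³ m = 5.7428 mm
difference = 12.020 − 5.7428 = 6.2772 mm

6.28 mm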